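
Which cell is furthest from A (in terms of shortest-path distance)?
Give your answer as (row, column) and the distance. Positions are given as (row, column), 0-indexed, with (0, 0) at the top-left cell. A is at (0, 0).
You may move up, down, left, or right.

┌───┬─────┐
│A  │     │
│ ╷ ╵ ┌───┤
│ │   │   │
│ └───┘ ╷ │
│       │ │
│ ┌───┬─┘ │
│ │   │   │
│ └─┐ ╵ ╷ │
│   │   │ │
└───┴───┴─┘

Computing BFS distances from A to all cells:
Furthest cell: (3, 1)
Distance: 14 steps

Path from A to the furthest cell:

┌───┬─────┐
│A  │     │
│ ╷ ╵ ┌───┤
│↓│   │↱ ↓│
│ └───┘ ╷ │
│↳ → → ↑│↓│
│ ┌───┬─┘ │
│ │B ↰│↓ ↲│
│ └─┐ ╵ ╷ │
│   │↑ ↲│ │
└───┴───┴─┘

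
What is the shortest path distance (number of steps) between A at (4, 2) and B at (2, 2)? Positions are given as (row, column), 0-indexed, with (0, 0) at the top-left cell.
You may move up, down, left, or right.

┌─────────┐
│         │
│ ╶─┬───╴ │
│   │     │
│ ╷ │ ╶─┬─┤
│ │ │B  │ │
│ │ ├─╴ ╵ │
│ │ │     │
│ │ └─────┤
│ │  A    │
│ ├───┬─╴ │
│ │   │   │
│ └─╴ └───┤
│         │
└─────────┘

Finding path from (4, 2) to (2, 2):
Path: (4,2) → (4,1) → (3,1) → (2,1) → (1,1) → (1,0) → (0,0) → (0,1) → (0,2) → (0,3) → (0,4) → (1,4) → (1,3) → (1,2) → (2,2)
Distance: 14 steps

Solution:

┌─────────┐
│↱ → → → ↓│
│ ╶─┬───╴ │
│↑ ↰│↓ ← ↲│
│ ╷ │ ╶─┬─┤
│ │↑│B  │ │
│ │ ├─╴ ╵ │
│ │↑│     │
│ │ └─────┤
│ │↑ A    │
│ ├───┬─╴ │
│ │   │   │
│ └─╴ └───┤
│         │
└─────────┘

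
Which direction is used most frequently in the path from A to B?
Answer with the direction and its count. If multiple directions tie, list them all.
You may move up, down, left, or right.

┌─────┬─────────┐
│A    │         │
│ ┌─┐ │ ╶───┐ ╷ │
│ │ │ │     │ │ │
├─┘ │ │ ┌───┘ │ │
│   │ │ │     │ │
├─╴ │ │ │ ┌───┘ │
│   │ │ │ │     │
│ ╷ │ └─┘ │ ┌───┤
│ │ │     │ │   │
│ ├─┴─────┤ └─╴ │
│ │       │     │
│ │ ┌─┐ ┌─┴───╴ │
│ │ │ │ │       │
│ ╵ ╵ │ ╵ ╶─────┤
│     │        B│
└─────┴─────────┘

Directions: right, right, down, down, down, down, right, right, up, up, right, right, up, up, right, down, down, down, left, left, down, down, right, right, down, left, left, left, down, right, right, right
Counts: {'right': 12, 'down': 11, 'up': 4, 'left': 5}
Most common: right (12 times)

Solution:

┌─────┬─────────┐
│A → ↓│      ↱ ↓│
│ ┌─┐ │ ╶───┐ ╷ │
│ │ │↓│     │↑│↓│
├─┘ │ │ ┌───┘ │ │
│   │↓│ │↱ → ↑│↓│
├─╴ │ │ │ ┌───┘ │
│   │↓│ │↑│↓ ← ↲│
│ ╷ │ └─┘ │ ┌───┤
│ │ │↳ → ↑│↓│   │
│ ├─┴─────┤ └─╴ │
│ │       │↳ → ↓│
│ │ ┌─┐ ┌─┴───╴ │
│ │ │ │ │↓ ← ← ↲│
│ ╵ ╵ │ ╵ ╶─────┤
│     │  ↳ → → B│
└─────┴─────────┘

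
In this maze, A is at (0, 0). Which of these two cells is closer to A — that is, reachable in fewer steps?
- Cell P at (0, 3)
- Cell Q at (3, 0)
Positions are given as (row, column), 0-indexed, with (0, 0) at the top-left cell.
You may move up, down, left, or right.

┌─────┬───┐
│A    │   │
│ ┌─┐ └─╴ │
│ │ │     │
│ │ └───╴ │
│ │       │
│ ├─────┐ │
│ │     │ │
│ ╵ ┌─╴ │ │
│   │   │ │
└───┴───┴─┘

Shortest path A → P at (0, 3): 7 steps
Shortest path A → Q at (3, 0): 3 steps

Q is closer (3 steps vs 7 steps).

Path to P:

┌─────┬───┐
│A → ↓│P ↰│
│ ┌─┐ └─╴ │
│ │ │↳ → ↑│
│ │ └───╴ │
│ │       │
│ ├─────┐ │
│ │     │ │
│ ╵ ┌─╴ │ │
│   │   │ │
└───┴───┴─┘

Path to Q:

┌─────┬───┐
│A    │   │
│ ┌─┐ └─╴ │
│↓│ │     │
│ │ └───╴ │
│↓│       │
│ ├─────┐ │
│Q│     │ │
│ ╵ ┌─╴ │ │
│   │   │ │
└───┴───┴─┘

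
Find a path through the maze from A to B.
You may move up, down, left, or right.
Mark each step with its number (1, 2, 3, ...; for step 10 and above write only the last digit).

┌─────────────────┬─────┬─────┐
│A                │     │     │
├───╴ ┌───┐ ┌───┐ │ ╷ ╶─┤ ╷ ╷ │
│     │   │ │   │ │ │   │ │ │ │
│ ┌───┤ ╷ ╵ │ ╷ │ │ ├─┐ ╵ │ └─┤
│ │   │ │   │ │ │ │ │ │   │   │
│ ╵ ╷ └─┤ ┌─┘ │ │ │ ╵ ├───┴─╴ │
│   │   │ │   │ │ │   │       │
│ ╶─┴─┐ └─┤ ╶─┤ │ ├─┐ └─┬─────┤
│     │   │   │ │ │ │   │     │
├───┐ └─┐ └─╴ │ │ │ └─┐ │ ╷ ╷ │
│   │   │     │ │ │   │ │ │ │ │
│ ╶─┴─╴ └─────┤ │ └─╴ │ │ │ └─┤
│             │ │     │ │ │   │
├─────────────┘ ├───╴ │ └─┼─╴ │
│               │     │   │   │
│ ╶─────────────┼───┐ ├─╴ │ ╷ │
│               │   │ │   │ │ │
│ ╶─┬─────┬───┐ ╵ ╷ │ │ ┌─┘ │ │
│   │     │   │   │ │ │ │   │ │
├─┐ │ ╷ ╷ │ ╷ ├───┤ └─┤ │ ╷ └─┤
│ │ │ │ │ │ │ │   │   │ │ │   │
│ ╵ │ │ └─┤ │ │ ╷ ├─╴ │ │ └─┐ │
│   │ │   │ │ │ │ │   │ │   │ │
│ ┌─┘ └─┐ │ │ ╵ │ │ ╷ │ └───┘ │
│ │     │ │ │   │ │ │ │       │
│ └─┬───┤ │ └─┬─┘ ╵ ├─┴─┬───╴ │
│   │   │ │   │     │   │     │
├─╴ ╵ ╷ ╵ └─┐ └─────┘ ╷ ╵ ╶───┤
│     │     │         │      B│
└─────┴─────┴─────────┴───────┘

Finding the shortest path through the maze:
Path length: 84 steps
Directions: right → right → down → left → left → down → down → right → up → right → down → right → down → right → down → right → right → up → left → up → right → up → up → right → down → down → down → down → down → down → left → left → left → left → left → left → left → down → right → right → right → right → right → right → right → down → right → up → right → down → down → right → down → left → down → down → left → up → up → up → left → down → down → left → up → up → up → left → down → down → down → down → right → down → right → right → right → right → up → right → down → right → right → right

Solution:

┌─────────────────┬─────┬─────┐
│A 1 2            │     │     │
├───╴ ┌───┐ ┌───┐ │ ╷ ╶─┤ ╷ ╷ │
│5 4 3│   │ │3 4│ │ │   │ │ │ │
│ ┌───┤ ╷ ╵ │ ╷ │ │ ├─┐ ╵ │ └─┤
│6│9 0│ │   │2│5│ │ │ │   │   │
│ ╵ ╷ └─┤ ┌─┘ │ │ │ ╵ ├───┴─╴ │
│7 8│1 2│ │0 1│6│ │   │       │
│ ╶─┴─┐ └─┤ ╶─┤ │ ├─┐ └─┬─────┤
│     │3 4│9 8│7│ │ │   │     │
├───┐ └─┐ └─╴ │ │ │ └─┐ │ ╷ ╷ │
│   │   │5 6 7│8│ │   │ │ │ │ │
│ ╶─┴─╴ └─────┤ │ └─╴ │ │ │ └─┤
│             │9│     │ │ │   │
├─────────────┘ ├───╴ │ └─┼─╴ │
│7 6 5 4 3 2 1 0│     │   │   │
│ ╶─────────────┼───┐ ├─╴ │ ╷ │
│8 9 0 1 2 3 4 5│8 9│ │   │ │ │
│ ╶─┬─────┬───┐ ╵ ╷ │ │ ┌─┘ │ │
│   │     │8 7│6 7│0│ │ │   │ │
├─┐ │ ╷ ╷ │ ╷ ├───┤ └─┤ │ ╷ └─┤
│ │ │ │ │ │9│6│1 0│1 2│ │ │   │
│ ╵ │ │ └─┤ │ │ ╷ ├─╴ │ │ └─┐ │
│   │ │   │0│5│2│9│4 3│ │   │ │
│ ┌─┘ └─┐ │ │ ╵ │ │ ╷ │ └───┘ │
│ │     │ │1│4 3│8│5│ │       │
│ └─┬───┤ │ └─┬─┘ ╵ ├─┴─┬───╴ │
│   │   │ │2 3│  7 6│9 0│     │
├─╴ ╵ ╷ ╵ └─┐ └─────┘ ╷ ╵ ╶───┤
│     │     │4 5 6 7 8│1 2 3 B│
└─────┴─────┴─────────┴───────┘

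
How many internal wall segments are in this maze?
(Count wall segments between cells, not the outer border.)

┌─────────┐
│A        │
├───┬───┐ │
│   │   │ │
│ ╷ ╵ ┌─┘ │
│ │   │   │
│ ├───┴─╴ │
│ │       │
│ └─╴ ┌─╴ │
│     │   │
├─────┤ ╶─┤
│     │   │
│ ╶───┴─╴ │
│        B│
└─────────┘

Counting internal wall segments:
Total internal walls: 24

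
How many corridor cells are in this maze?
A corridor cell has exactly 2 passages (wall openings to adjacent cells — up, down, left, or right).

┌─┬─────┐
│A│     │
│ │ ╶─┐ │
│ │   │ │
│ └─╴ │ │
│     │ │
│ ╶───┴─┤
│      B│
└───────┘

Counting cells with exactly 2 passages:
Total corridor cells: 12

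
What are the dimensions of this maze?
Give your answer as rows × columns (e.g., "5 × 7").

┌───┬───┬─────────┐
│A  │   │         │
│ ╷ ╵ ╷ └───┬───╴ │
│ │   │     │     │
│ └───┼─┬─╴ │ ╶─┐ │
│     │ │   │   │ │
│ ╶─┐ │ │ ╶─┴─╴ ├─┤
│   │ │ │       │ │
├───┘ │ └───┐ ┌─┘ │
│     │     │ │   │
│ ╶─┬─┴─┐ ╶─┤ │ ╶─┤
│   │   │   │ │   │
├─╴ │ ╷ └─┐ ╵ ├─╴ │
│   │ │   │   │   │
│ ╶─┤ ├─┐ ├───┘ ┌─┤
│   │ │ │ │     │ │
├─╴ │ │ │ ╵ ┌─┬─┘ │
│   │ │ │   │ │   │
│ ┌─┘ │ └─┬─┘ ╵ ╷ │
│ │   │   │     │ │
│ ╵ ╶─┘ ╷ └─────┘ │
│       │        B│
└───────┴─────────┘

Counting the maze dimensions:
Rows (vertical): 11
Columns (horizontal): 9
Dimensions: 11 × 9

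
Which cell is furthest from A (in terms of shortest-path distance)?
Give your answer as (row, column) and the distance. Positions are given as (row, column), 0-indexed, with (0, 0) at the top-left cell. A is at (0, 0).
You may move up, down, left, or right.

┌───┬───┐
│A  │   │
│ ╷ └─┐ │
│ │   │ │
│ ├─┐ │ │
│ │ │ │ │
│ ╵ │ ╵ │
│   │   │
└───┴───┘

Computing BFS distances from A to all cells:
Furthest cell: (0, 2)
Distance: 10 steps

Path from A to the furthest cell:

┌───┬───┐
│A ↓│B ↰│
│ ╷ └─┐ │
│ │↳ ↓│↑│
│ ├─┐ │ │
│ │ │↓│↑│
│ ╵ │ ╵ │
│   │↳ ↑│
└───┴───┘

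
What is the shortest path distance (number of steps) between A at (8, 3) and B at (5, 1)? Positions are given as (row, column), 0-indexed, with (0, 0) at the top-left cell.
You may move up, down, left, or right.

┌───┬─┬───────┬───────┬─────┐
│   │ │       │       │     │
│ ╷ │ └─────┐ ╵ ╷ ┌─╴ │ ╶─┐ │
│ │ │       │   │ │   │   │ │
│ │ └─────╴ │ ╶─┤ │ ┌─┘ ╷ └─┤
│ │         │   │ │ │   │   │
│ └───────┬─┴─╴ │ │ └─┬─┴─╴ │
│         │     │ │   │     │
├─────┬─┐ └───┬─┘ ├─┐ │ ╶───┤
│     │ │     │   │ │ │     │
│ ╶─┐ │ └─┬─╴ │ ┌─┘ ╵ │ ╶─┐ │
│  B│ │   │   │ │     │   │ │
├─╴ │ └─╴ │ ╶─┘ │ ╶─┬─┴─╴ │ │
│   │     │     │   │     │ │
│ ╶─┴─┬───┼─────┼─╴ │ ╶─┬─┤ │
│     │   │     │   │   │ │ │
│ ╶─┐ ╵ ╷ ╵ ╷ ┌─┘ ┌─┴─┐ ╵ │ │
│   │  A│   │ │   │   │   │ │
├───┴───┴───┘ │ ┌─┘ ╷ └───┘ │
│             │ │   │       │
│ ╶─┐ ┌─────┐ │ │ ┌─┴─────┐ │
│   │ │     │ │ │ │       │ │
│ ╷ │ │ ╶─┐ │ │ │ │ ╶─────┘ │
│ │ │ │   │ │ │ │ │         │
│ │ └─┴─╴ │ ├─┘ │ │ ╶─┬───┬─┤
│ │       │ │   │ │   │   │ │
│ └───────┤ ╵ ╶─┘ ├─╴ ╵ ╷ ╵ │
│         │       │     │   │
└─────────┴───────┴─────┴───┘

Finding path from (8, 3) to (5, 1):
Path: (8,3) → (8,2) → (7,2) → (7,1) → (7,0) → (6,0) → (6,1) → (5,1)
Distance: 7 steps

Solution:

┌───┬─┬───────┬───────┬─────┐
│   │ │       │       │     │
│ ╷ │ └─────┐ ╵ ╷ ┌─╴ │ ╶─┐ │
│ │ │       │   │ │   │   │ │
│ │ └─────╴ │ ╶─┤ │ ┌─┘ ╷ └─┤
│ │         │   │ │ │   │   │
│ └───────┬─┴─╴ │ │ └─┬─┴─╴ │
│         │     │ │   │     │
├─────┬─┐ └───┬─┘ ├─┐ │ ╶───┤
│     │ │     │   │ │ │     │
│ ╶─┐ │ └─┬─╴ │ ┌─┘ ╵ │ ╶─┐ │
│  B│ │   │   │ │     │   │ │
├─╴ │ └─╴ │ ╶─┘ │ ╶─┬─┴─╴ │ │
│↱ ↑│     │     │   │     │ │
│ ╶─┴─┬───┼─────┼─╴ │ ╶─┬─┤ │
│↑ ← ↰│   │     │   │   │ │ │
│ ╶─┐ ╵ ╷ ╵ ╷ ┌─┘ ┌─┴─┐ ╵ │ │
│   │↑ A│   │ │   │   │   │ │
├───┴───┴───┘ │ ┌─┘ ╷ └───┘ │
│             │ │   │       │
│ ╶─┐ ┌─────┐ │ │ ┌─┴─────┐ │
│   │ │     │ │ │ │       │ │
│ ╷ │ │ ╶─┐ │ │ │ │ ╶─────┘ │
│ │ │ │   │ │ │ │ │         │
│ │ └─┴─╴ │ ├─┘ │ │ ╶─┬───┬─┤
│ │       │ │   │ │   │   │ │
│ └───────┤ ╵ ╶─┘ ├─╴ ╵ ╷ ╵ │
│         │       │     │   │
└─────────┴───────┴─────┴───┘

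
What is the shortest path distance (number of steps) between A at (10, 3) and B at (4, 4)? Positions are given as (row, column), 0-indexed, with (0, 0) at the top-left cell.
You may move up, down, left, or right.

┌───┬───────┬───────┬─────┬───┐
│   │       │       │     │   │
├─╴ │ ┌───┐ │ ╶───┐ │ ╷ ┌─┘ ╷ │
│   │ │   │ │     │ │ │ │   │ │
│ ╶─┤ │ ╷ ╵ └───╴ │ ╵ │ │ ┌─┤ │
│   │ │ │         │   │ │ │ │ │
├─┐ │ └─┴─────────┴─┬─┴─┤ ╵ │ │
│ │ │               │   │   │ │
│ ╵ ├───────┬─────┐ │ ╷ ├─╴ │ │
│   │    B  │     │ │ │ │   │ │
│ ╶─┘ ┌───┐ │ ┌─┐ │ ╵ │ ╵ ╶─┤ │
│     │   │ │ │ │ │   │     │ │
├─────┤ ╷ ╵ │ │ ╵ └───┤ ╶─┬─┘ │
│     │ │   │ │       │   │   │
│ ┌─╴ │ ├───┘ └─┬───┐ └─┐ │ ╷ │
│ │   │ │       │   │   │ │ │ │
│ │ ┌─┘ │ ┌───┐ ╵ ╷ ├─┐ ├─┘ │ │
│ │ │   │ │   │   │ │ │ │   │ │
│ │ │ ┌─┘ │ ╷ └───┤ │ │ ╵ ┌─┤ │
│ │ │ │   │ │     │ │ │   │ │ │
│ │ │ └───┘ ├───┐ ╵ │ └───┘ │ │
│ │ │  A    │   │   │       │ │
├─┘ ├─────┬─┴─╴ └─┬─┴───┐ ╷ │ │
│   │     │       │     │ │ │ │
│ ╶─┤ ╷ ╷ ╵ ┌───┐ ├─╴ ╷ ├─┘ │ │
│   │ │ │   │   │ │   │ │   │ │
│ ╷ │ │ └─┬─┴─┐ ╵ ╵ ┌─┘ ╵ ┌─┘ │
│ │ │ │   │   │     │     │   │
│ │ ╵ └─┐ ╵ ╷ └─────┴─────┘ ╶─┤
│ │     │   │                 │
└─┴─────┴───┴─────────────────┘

Finding path from (10, 3) to (4, 4):
Path: (10,3) → (10,2) → (9,2) → (8,2) → (8,3) → (7,3) → (6,3) → (5,3) → (5,4) → (6,4) → (6,5) → (5,5) → (4,5) → (4,4)
Distance: 13 steps

Solution:

┌───┬───────┬───────┬─────┬───┐
│   │       │       │     │   │
├─╴ │ ┌───┐ │ ╶───┐ │ ╷ ┌─┘ ╷ │
│   │ │   │ │     │ │ │ │   │ │
│ ╶─┤ │ ╷ ╵ └───╴ │ ╵ │ │ ┌─┤ │
│   │ │ │         │   │ │ │ │ │
├─┐ │ └─┴─────────┴─┬─┴─┤ ╵ │ │
│ │ │               │   │   │ │
│ ╵ ├───────┬─────┐ │ ╷ ├─╴ │ │
│   │    B ↰│     │ │ │ │   │ │
│ ╶─┘ ┌───┐ │ ┌─┐ │ ╵ │ ╵ ╶─┤ │
│     │↱ ↓│↑│ │ │ │   │     │ │
├─────┤ ╷ ╵ │ │ ╵ └───┤ ╶─┬─┘ │
│     │↑│↳ ↑│ │       │   │   │
│ ┌─╴ │ ├───┘ └─┬───┐ └─┐ │ ╷ │
│ │   │↑│       │   │   │ │ │ │
│ │ ┌─┘ │ ┌───┐ ╵ ╷ ├─┐ ├─┘ │ │
│ │ │↱ ↑│ │   │   │ │ │ │   │ │
│ │ │ ┌─┘ │ ╷ └───┤ │ │ ╵ ┌─┤ │
│ │ │↑│   │ │     │ │ │   │ │ │
│ │ │ └───┘ ├───┐ ╵ │ └───┘ │ │
│ │ │↑ A    │   │   │       │ │
├─┘ ├─────┬─┴─╴ └─┬─┴───┐ ╷ │ │
│   │     │       │     │ │ │ │
│ ╶─┤ ╷ ╷ ╵ ┌───┐ ├─╴ ╷ ├─┘ │ │
│   │ │ │   │   │ │   │ │   │ │
│ ╷ │ │ └─┬─┴─┐ ╵ ╵ ┌─┘ ╵ ┌─┘ │
│ │ │ │   │   │     │     │   │
│ │ ╵ └─┐ ╵ ╷ └─────┴─────┘ ╶─┤
│ │     │   │                 │
└─┴─────┴───┴─────────────────┘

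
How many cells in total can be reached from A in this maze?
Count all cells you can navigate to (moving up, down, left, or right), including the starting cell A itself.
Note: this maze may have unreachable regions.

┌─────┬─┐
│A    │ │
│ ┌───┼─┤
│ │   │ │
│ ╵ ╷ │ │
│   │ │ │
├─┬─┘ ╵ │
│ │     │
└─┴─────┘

Using BFS/flood-fill to find all reachable cells from A:
Maze size: 4 × 4 = 16 total cells
2 cell(s) are walled off and cannot be reached from A.
Reachable cells: 14

Reachable region (· marks reachable cells):

┌─────┬─┐
│A · ·│ │
│ ┌───┼─┤
│·│· ·│·│
│ ╵ ╷ │ │
│· ·│·│·│
├─┬─┘ ╵ │
│ │· · ·│
└─┴─────┘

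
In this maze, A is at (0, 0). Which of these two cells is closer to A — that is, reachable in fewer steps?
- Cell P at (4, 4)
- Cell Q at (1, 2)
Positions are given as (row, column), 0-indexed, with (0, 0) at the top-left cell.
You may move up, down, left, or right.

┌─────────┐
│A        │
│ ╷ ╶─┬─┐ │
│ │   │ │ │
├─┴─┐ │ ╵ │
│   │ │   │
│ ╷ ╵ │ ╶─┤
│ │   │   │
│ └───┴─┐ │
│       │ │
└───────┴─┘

Shortest path A → P at (4, 4): 10 steps
Shortest path A → Q at (1, 2): 3 steps

Q is closer (3 steps vs 10 steps).

Path to P:

┌─────────┐
│A → → → ↓│
│ ╷ ╶─┬─┐ │
│ │   │ │↓│
├─┴─┐ │ ╵ │
│   │ │↓ ↲│
│ ╷ ╵ │ ╶─┤
│ │   │↳ ↓│
│ └───┴─┐ │
│       │P│
└───────┴─┘

Path to Q:

┌─────────┐
│A ↓      │
│ ╷ ╶─┬─┐ │
│ │↳ Q│ │ │
├─┴─┐ │ ╵ │
│   │ │   │
│ ╷ ╵ │ ╶─┤
│ │   │   │
│ └───┴─┐ │
│       │ │
└───────┴─┘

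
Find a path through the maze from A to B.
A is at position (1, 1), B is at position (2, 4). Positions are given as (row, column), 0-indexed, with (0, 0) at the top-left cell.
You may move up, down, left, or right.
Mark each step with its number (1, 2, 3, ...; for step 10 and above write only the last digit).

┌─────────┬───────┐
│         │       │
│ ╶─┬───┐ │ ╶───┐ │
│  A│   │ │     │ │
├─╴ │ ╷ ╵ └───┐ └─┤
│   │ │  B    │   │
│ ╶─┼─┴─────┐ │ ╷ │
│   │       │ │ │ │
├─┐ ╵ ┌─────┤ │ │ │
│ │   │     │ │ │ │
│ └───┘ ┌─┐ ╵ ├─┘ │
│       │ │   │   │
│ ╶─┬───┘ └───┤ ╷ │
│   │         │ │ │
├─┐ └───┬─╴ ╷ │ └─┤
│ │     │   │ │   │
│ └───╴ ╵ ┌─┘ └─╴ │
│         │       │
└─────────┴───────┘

Finding the shortest path from (1, 1) to (2, 4):
Path length: 8 steps
Directions: left → up → right → right → right → right → down → down

Solution:

┌─────────┬───────┐
│2 3 4 5 6│       │
│ ╶─┬───┐ │ ╶───┐ │
│1 A│   │7│     │ │
├─╴ │ ╷ ╵ └───┐ └─┤
│   │ │  B    │   │
│ ╶─┼─┴─────┐ │ ╷ │
│   │       │ │ │ │
├─┐ ╵ ┌─────┤ │ │ │
│ │   │     │ │ │ │
│ └───┘ ┌─┐ ╵ ├─┘ │
│       │ │   │   │
│ ╶─┬───┘ └───┤ ╷ │
│   │         │ │ │
├─┐ └───┬─╴ ╷ │ └─┤
│ │     │   │ │   │
│ └───╴ ╵ ┌─┘ └─╴ │
│         │       │
└─────────┴───────┘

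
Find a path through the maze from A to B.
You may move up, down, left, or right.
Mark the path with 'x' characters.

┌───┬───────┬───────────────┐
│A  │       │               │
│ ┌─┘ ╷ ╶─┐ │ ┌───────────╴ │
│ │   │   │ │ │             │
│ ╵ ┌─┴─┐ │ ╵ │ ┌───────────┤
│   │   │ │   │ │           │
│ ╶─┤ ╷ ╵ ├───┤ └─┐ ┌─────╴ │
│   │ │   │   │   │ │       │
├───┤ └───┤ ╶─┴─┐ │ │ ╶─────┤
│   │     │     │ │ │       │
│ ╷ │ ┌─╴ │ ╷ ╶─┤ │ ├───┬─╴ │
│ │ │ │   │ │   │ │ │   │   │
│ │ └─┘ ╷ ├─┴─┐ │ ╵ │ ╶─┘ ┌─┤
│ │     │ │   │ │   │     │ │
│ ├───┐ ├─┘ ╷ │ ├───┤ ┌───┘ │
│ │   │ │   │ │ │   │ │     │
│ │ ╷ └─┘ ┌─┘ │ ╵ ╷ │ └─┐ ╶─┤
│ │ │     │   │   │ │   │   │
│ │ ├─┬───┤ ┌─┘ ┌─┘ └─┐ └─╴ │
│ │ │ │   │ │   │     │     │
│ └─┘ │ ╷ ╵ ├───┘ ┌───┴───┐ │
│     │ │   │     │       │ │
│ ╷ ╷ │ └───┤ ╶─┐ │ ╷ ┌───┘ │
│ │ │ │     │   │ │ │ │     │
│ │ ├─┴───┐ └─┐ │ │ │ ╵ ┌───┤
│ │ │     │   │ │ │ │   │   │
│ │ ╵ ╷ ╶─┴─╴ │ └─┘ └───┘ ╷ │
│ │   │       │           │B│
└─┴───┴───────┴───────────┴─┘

Finding the shortest path through the maze:
Path length: 80 steps
Directions: down → down → right → up → right → up → right → right → right → down → down → right → up → up → right → right → right → right → right → right → right → down → left → left → left → left → left → left → down → down → right → down → down → down → right → up → up → up → up → right → right → right → right → down → left → left → left → down → right → right → right → down → left → down → left → left → down → down → right → down → right → right → down → down → left → left → down → left → up → up → left → down → down → down → right → right → right → up → right → down

Solution:

┌───┬───────┬───────────────┐
│A  │x x x x│x x x x x x x x│
│ ┌─┘ ╷ ╶─┐ │ ┌───────────╴ │
│x│x x│   │x│x│x x x x x x x│
│ ╵ ┌─┴─┐ │ ╵ │ ┌───────────┤
│x x│   │ │x x│x│  x x x x x│
│ ╶─┤ ╷ ╵ ├───┤ └─┐ ┌─────╴ │
│   │ │   │   │x x│x│x x x x│
├───┤ └───┤ ╶─┴─┐ │ │ ╶─────┤
│   │     │     │x│x│x x x x│
│ ╷ │ ┌─╴ │ ╷ ╶─┤ │ ├───┬─╴ │
│ │ │ │   │ │   │x│x│   │x x│
│ │ └─┘ ╷ ├─┴─┐ │ ╵ │ ╶─┘ ┌─┤
│ │     │ │   │ │x x│x x x│ │
│ ├───┐ ├─┘ ╷ │ ├───┤ ┌───┘ │
│ │   │ │   │ │ │   │x│     │
│ │ ╷ └─┘ ┌─┘ │ ╵ ╷ │ └─┐ ╶─┤
│ │ │     │   │   │ │x x│   │
│ │ ├─┬───┤ ┌─┘ ┌─┘ └─┐ └─╴ │
│ │ │ │   │ │   │     │x x x│
│ └─┘ │ ╷ ╵ ├───┘ ┌───┴───┐ │
│     │ │   │     │x x    │x│
│ ╷ ╷ │ └───┤ ╶─┐ │ ╷ ┌───┘ │
│ │ │ │     │   │ │x│x│x x x│
│ │ ├─┴───┐ └─┐ │ │ │ ╵ ┌───┤
│ │ │     │   │ │ │x│x x│x x│
│ │ ╵ ╷ ╶─┴─╴ │ └─┘ └───┘ ╷ │
│ │   │       │    x x x x│B│
└─┴───┴───────┴───────────┴─┘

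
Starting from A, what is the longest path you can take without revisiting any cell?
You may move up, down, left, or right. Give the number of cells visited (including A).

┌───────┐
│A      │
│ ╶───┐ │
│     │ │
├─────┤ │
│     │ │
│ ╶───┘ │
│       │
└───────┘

Finding longest simple path using DFS:
Start: (0, 0)
Longest path visits 13 cells
Path: A → right → right → right → down → down → down → left → left → left → up → right → right

Solution:

┌───────┐
│A → → ↓│
│ ╶───┐ │
│     │↓│
├─────┤ │
│↱ → B│↓│
│ ╶───┘ │
│↑ ← ← ↲│
└───────┘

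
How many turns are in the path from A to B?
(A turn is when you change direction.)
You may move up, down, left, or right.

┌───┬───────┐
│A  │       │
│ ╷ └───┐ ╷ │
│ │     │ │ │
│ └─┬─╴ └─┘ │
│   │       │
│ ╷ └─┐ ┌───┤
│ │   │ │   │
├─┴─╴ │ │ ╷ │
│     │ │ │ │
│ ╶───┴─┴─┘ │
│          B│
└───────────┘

Directions: down, down, right, down, right, down, left, left, down, right, right, right, right, right
Number of turns: 7

Solution:

┌───┬───────┐
│A  │       │
│ ╷ └───┐ ╷ │
│↓│     │ │ │
│ └─┬─╴ └─┘ │
│↳ ↓│       │
│ ╷ └─┐ ┌───┤
│ │↳ ↓│ │   │
├─┴─╴ │ │ ╷ │
│↓ ← ↲│ │ │ │
│ ╶───┴─┴─┘ │
│↳ → → → → B│
└───────────┘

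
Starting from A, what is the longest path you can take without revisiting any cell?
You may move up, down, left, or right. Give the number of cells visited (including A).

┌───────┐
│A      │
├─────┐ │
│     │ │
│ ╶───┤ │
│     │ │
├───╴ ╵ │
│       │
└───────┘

Finding longest simple path using DFS:
Start: (0, 0)
Longest path visits 14 cells
Path: A → right → right → right → down → down → down → left → up → left → left → up → right → right

Solution:

┌───────┐
│A → → ↓│
├─────┐ │
│↱ → B│↓│
│ ╶───┤ │
│↑ ← ↰│↓│
├───╴ ╵ │
│    ↑ ↲│
└───────┘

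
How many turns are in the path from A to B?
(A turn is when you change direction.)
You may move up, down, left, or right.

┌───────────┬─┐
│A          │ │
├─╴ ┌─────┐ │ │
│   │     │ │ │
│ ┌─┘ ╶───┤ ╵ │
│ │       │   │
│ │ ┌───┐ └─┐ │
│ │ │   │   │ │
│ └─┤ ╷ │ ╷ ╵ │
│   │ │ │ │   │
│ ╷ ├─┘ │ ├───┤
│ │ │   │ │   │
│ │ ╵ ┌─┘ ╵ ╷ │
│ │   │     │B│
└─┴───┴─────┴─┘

Directions: right, right, right, right, right, down, down, right, down, down, left, up, left, down, down, down, right, up, right, down
Number of turns: 11

Solution:

┌───────────┬─┐
│A → → → → ↓│ │
├─╴ ┌─────┐ │ │
│   │     │↓│ │
│ ┌─┘ ╶───┤ ╵ │
│ │       │↳ ↓│
│ │ ┌───┐ └─┐ │
│ │ │   │↓ ↰│↓│
│ └─┤ ╷ │ ╷ ╵ │
│   │ │ │↓│↑ ↲│
│ ╷ ├─┘ │ ├───┤
│ │ │   │↓│↱ ↓│
│ │ ╵ ┌─┘ ╵ ╷ │
│ │   │  ↳ ↑│B│
└─┴───┴─────┴─┘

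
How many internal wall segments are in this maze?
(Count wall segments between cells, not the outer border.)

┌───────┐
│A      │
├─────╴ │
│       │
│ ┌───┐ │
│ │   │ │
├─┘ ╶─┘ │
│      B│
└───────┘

Counting internal wall segments:
Total internal walls: 9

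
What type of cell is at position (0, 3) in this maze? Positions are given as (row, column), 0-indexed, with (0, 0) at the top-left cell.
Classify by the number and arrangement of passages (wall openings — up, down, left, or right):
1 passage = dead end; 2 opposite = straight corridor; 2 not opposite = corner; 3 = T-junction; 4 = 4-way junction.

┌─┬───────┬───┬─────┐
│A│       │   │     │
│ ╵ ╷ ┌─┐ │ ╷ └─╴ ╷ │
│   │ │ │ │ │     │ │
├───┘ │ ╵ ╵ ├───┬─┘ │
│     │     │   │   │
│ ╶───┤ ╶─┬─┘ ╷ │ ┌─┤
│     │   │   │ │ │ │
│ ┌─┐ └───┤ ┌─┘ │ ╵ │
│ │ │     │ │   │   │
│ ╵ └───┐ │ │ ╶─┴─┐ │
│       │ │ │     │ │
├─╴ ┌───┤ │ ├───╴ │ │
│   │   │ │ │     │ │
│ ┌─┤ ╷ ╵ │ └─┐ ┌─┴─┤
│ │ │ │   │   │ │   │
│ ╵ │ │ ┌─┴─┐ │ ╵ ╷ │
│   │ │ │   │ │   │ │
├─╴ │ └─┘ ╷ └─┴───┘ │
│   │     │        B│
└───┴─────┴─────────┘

Checking cell at (0, 3):
Number of passages: 2
Cell type: straight corridor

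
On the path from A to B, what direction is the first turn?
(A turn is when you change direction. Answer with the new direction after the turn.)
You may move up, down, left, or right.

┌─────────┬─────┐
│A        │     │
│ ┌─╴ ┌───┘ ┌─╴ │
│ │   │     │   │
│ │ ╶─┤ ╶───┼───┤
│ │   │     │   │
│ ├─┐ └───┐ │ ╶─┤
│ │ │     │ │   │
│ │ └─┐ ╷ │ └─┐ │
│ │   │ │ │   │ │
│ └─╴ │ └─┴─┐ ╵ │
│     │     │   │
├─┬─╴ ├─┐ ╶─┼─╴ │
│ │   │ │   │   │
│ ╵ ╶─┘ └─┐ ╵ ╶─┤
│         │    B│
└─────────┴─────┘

Directions: right, right, down, left, down, right, down, right, down, down, right, down, right, down, right, right
First turn direction: down

Solution:

┌─────────┬─────┐
│A → ↓    │     │
│ ┌─╴ ┌───┘ ┌─╴ │
│ │↓ ↲│     │   │
│ │ ╶─┤ ╶───┼───┤
│ │↳ ↓│     │   │
│ ├─┐ └───┐ │ ╶─┤
│ │ │↳ ↓  │ │   │
│ │ └─┐ ╷ │ └─┐ │
│ │   │↓│ │   │ │
│ └─╴ │ └─┴─┐ ╵ │
│     │↳ ↓  │   │
├─┬─╴ ├─┐ ╶─┼─╴ │
│ │   │ │↳ ↓│   │
│ ╵ ╶─┘ └─┐ ╵ ╶─┤
│         │↳ → B│
└─────────┴─────┘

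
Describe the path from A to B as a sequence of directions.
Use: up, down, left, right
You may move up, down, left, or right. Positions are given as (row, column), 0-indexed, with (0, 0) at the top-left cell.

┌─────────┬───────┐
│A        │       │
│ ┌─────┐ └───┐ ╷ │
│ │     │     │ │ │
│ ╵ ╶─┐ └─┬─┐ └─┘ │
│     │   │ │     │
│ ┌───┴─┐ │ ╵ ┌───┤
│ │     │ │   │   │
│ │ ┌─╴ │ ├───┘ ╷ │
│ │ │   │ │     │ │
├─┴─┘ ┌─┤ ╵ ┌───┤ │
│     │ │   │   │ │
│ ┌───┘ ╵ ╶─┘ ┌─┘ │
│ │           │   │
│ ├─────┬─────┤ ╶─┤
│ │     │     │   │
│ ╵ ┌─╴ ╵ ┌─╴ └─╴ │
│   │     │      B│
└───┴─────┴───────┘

Finding the path and converting it to directions:
Path through cells: (0,0) → (1,0) → (2,0) → (2,1) → (1,1) → (1,2) → (1,3) → (2,3) → (2,4) → (3,4) → (4,4) → (5,4) → (5,5) → (4,5) → (4,6) → (4,7) → (3,7) → (3,8) → (4,8) → (5,8) → (6,8) → (6,7) → (7,7) → (7,8) → (8,8)
Directions: down, down, right, up, right, right, down, right, down, down, down, right, up, right, right, up, right, down, down, down, left, down, right, down

Solution:

┌─────────┬───────┐
│A        │       │
│ ┌─────┐ └───┐ ╷ │
│↓│↱ → ↓│     │ │ │
│ ╵ ╶─┐ └─┬─┐ └─┘ │
│↳ ↑  │↳ ↓│ │     │
│ ┌───┴─┐ │ ╵ ┌───┤
│ │     │↓│   │↱ ↓│
│ │ ┌─╴ │ ├───┘ ╷ │
│ │ │   │↓│↱ → ↑│↓│
├─┴─┘ ┌─┤ ╵ ┌───┤ │
│     │ │↳ ↑│   │↓│
│ ┌───┘ ╵ ╶─┘ ┌─┘ │
│ │           │↓ ↲│
│ ├─────┬─────┤ ╶─┤
│ │     │     │↳ ↓│
│ ╵ ┌─╴ ╵ ┌─╴ └─╴ │
│   │     │      B│
└───┴─────┴───────┘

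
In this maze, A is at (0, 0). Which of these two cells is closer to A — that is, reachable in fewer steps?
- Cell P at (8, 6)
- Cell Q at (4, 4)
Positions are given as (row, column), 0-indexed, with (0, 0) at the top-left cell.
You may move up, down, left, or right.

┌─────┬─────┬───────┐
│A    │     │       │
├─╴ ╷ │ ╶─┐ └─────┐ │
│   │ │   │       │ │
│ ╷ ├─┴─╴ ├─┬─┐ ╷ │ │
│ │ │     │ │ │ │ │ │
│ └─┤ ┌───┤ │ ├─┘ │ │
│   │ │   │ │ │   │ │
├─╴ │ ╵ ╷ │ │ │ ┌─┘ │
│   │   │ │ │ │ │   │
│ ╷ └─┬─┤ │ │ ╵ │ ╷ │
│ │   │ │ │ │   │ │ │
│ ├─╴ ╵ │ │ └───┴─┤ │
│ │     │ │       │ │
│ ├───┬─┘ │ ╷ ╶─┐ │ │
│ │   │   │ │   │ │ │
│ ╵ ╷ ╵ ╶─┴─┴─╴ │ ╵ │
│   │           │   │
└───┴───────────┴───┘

Shortest path A → P at (8, 6): 20 steps
Shortest path A → Q at (4, 4): 22 steps

P is closer (20 steps vs 22 steps).

Path to P:

┌─────┬─────┬───────┐
│A ↓  │     │       │
├─╴ ╷ │ ╶─┐ └─────┐ │
│↓ ↲│ │   │       │ │
│ ╷ ├─┴─╴ ├─┬─┐ ╷ │ │
│↓│ │     │ │ │ │ │ │
│ └─┤ ┌───┤ │ ├─┘ │ │
│↳ ↓│ │   │ │ │   │ │
├─╴ │ ╵ ╷ │ │ │ ┌─┘ │
│↓ ↲│   │ │ │ │ │   │
│ ╷ └─┬─┤ │ │ ╵ │ ╷ │
│↓│   │ │ │ │   │ │ │
│ ├─╴ ╵ │ │ └───┴─┤ │
│↓│     │ │       │ │
│ ├───┬─┘ │ ╷ ╶─┐ │ │
│↓│↱ ↓│   │ │   │ │ │
│ ╵ ╷ ╵ ╶─┴─┴─╴ │ ╵ │
│↳ ↑│↳ → → → P  │   │
└───┴───────────┴───┘

Path to Q:

┌─────┬─────┬───────┐
│A ↓  │     │       │
├─╴ ╷ │ ╶─┐ └─────┐ │
│↓ ↲│ │   │       │ │
│ ╷ ├─┴─╴ ├─┬─┐ ╷ │ │
│↓│ │     │ │ │ │ │ │
│ └─┤ ┌───┤ │ ├─┘ │ │
│↳ ↓│ │   │ │ │   │ │
├─╴ │ ╵ ╷ │ │ │ ┌─┘ │
│↓ ↲│   │Q│ │ │ │   │
│ ╷ └─┬─┤ │ │ ╵ │ ╷ │
│↓│   │ │↑│ │   │ │ │
│ ├─╴ ╵ │ │ └───┴─┤ │
│↓│     │↑│       │ │
│ ├───┬─┘ │ ╷ ╶─┐ │ │
│↓│↱ ↓│↱ ↑│ │   │ │ │
│ ╵ ╷ ╵ ╶─┴─┴─╴ │ ╵ │
│↳ ↑│↳ ↑        │   │
└───┴───────────┴───┘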